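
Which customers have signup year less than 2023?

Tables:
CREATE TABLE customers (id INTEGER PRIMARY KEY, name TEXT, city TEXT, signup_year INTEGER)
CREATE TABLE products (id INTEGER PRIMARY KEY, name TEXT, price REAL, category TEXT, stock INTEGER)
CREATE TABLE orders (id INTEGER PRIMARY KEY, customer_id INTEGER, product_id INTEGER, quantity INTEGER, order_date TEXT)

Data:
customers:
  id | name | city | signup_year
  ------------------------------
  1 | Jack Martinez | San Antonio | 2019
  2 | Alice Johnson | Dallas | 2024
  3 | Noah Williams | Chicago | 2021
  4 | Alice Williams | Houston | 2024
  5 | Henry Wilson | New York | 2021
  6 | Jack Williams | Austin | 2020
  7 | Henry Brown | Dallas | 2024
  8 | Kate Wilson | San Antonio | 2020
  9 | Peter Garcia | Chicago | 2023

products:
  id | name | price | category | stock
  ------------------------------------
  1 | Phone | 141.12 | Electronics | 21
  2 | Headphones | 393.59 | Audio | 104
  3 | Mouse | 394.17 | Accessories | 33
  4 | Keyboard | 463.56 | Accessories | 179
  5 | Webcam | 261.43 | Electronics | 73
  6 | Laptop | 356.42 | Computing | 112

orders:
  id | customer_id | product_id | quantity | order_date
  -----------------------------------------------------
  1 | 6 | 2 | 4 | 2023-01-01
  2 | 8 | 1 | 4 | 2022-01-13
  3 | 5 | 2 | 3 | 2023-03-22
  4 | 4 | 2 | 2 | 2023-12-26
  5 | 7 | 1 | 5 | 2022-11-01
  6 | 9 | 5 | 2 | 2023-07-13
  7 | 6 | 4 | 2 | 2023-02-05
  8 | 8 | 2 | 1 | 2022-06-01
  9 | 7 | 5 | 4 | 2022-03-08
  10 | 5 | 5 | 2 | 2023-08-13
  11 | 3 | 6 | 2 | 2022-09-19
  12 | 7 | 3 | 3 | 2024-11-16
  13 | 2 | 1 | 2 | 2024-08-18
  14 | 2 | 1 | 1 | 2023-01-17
SELECT name, signup_year FROM customers WHERE signup_year < 2023

Execution result:
name | signup_year
Jack Martinez | 2019
Noah Williams | 2021
Henry Wilson | 2021
Jack Williams | 2020
Kate Wilson | 2020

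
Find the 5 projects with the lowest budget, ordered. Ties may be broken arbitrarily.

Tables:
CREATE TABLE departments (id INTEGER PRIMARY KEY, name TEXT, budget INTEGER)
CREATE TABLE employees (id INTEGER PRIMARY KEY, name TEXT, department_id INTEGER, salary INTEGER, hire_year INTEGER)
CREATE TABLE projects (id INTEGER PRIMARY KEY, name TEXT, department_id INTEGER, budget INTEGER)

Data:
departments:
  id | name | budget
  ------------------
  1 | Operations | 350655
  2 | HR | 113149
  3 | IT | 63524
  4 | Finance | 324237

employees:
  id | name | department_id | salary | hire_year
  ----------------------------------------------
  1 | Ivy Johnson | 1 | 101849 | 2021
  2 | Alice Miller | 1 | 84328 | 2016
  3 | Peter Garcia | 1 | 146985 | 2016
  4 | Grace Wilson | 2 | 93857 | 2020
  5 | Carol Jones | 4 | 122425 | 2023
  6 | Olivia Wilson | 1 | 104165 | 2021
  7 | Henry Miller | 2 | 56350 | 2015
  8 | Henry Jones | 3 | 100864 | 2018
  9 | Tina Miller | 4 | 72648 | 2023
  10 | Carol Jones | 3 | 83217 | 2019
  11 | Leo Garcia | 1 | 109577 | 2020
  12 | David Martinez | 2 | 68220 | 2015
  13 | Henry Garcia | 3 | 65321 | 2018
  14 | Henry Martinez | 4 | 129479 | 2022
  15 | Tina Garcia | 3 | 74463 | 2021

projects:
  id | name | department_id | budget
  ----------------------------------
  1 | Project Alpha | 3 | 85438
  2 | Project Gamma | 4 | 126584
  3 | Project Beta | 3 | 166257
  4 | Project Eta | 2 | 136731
SELECT name, budget FROM projects ORDER BY budget ASC LIMIT 5

Execution result:
name | budget
Project Alpha | 85438
Project Gamma | 126584
Project Eta | 136731
Project Beta | 166257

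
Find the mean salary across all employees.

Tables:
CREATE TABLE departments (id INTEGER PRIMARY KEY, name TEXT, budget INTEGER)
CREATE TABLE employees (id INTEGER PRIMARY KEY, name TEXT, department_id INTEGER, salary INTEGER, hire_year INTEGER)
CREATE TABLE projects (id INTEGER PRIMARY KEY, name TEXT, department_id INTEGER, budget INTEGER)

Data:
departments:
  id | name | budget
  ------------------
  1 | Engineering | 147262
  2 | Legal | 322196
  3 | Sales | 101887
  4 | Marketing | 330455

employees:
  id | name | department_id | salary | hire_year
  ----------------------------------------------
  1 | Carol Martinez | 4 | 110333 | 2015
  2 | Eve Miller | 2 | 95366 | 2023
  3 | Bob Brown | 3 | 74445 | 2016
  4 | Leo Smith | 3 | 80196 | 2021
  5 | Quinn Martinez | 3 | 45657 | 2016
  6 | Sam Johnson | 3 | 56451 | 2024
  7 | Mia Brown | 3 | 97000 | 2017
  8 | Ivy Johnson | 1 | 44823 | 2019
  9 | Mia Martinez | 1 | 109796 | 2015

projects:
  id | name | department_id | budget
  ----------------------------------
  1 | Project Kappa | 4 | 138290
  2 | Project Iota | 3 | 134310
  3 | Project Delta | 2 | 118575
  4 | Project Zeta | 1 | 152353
SELECT AVG(salary) FROM employees

Execution result:
79340.78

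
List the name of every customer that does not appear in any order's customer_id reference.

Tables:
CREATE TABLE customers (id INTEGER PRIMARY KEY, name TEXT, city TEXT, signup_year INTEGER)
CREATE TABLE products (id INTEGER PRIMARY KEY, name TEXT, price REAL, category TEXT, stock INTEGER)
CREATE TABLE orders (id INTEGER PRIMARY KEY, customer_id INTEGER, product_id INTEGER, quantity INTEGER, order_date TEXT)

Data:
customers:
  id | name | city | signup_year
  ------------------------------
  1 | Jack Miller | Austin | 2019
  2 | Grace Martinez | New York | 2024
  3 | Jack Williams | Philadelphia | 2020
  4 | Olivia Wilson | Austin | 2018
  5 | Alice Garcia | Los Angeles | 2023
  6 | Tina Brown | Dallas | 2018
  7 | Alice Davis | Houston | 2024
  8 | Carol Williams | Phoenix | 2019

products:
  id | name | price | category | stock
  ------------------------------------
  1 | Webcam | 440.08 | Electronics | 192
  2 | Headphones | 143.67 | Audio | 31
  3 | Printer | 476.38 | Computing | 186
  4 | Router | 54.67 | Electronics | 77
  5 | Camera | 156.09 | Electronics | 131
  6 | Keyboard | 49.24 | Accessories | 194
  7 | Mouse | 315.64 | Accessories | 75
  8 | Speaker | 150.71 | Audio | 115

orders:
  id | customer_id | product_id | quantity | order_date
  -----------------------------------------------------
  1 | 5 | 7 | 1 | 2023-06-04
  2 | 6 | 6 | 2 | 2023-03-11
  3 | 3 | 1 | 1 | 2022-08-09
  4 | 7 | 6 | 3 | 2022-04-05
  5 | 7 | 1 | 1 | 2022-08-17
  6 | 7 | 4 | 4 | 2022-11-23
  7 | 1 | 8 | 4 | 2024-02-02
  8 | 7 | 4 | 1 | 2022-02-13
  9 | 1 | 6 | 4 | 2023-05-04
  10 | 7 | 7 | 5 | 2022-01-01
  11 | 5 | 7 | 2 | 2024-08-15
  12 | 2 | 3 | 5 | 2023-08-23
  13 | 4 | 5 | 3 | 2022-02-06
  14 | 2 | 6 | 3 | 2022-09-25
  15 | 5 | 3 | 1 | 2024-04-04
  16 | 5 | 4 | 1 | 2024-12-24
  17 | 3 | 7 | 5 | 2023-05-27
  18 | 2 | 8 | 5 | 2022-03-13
SELECT p.name FROM customers p LEFT JOIN orders c ON c.customer_id = p.id WHERE c.id IS NULL

Execution result:
Carol Williams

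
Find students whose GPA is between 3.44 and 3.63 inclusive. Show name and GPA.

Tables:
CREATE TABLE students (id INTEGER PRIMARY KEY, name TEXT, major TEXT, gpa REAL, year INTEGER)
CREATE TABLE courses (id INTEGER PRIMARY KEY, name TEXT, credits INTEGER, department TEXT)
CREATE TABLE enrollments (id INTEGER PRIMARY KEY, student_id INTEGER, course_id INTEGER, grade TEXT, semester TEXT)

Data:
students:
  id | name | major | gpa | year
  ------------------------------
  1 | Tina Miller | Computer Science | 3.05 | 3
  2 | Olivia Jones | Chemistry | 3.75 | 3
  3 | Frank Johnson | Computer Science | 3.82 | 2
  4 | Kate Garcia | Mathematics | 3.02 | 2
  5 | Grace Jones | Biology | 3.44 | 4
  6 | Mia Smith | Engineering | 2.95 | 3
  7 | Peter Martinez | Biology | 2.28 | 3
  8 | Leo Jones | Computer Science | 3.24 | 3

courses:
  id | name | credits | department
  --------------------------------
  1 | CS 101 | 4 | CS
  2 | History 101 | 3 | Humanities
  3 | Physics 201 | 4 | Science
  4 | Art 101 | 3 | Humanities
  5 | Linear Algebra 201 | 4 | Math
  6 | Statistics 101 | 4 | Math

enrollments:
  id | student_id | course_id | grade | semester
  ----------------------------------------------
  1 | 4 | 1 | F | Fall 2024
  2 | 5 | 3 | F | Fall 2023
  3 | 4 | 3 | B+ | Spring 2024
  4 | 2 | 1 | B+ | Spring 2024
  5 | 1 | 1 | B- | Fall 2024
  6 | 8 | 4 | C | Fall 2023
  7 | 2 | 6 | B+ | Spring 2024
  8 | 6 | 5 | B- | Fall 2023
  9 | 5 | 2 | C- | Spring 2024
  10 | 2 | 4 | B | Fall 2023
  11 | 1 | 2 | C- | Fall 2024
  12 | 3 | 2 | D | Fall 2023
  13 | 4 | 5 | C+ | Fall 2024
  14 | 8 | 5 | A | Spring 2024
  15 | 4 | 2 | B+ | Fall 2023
SELECT name, gpa FROM students WHERE gpa BETWEEN 3.44 AND 3.63

Execution result:
name | gpa
Grace Jones | 3.44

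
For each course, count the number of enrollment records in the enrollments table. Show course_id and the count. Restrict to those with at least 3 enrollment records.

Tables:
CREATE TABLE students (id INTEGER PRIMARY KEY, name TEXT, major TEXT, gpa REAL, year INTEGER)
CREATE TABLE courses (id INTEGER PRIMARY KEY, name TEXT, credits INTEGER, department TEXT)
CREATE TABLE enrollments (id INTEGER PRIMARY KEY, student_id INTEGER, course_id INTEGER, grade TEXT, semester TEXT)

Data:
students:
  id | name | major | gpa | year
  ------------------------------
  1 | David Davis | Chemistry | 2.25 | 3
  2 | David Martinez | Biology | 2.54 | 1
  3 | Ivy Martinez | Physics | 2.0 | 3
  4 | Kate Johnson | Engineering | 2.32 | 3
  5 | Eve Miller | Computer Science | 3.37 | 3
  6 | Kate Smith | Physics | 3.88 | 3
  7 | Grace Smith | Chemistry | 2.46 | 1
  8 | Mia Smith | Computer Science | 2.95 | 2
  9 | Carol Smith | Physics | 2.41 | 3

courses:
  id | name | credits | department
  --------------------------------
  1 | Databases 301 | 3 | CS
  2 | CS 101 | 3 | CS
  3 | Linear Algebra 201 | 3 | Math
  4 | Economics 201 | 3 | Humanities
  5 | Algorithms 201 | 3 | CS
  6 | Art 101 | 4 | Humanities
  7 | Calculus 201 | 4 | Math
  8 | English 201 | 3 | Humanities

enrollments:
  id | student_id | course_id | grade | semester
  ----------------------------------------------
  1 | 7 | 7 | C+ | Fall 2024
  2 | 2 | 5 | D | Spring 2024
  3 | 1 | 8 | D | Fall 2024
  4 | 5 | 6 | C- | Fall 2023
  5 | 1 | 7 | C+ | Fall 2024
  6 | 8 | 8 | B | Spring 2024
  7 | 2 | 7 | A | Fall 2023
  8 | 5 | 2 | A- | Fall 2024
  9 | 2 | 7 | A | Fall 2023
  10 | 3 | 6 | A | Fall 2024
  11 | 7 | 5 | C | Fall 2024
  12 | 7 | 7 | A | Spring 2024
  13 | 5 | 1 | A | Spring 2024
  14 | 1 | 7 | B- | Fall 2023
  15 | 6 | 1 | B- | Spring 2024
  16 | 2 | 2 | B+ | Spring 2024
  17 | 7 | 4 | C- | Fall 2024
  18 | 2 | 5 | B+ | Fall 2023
SELECT course_id, COUNT(*) AS enrollment_count FROM enrollments GROUP BY course_id HAVING COUNT(*) >= 3

Execution result:
course_id | enrollment_count
5 | 3
7 | 6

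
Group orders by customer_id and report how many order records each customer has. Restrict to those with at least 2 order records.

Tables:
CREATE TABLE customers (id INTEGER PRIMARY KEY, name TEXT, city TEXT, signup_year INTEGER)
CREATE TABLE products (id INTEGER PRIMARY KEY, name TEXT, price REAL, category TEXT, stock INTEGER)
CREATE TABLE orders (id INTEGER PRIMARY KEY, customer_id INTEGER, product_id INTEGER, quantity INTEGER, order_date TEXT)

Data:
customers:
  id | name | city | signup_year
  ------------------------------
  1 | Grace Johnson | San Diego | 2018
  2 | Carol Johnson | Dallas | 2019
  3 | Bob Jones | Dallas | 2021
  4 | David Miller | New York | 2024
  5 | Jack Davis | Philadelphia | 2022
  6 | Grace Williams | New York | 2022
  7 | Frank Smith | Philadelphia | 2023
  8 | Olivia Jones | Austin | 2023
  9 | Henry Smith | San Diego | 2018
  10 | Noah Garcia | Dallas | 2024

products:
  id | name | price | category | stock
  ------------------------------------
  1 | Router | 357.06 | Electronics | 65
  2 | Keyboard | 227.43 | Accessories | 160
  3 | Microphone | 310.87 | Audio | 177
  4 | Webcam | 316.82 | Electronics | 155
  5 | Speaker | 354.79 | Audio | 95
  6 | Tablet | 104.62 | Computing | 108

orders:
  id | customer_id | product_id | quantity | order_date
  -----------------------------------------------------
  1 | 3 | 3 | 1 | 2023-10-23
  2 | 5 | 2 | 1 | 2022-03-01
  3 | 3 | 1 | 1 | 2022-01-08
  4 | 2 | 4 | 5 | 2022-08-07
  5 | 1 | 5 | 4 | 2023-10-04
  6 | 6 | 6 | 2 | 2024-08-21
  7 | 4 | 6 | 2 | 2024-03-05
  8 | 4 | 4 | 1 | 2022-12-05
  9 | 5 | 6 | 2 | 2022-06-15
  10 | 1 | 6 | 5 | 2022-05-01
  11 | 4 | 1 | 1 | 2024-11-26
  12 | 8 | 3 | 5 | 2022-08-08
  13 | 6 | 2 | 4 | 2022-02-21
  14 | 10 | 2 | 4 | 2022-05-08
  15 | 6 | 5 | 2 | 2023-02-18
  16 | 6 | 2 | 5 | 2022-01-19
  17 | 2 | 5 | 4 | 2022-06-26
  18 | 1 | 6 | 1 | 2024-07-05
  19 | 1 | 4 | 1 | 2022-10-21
SELECT customer_id, COUNT(*) AS order_count FROM orders GROUP BY customer_id HAVING COUNT(*) >= 2

Execution result:
customer_id | order_count
1 | 4
2 | 2
3 | 2
4 | 3
5 | 2
6 | 4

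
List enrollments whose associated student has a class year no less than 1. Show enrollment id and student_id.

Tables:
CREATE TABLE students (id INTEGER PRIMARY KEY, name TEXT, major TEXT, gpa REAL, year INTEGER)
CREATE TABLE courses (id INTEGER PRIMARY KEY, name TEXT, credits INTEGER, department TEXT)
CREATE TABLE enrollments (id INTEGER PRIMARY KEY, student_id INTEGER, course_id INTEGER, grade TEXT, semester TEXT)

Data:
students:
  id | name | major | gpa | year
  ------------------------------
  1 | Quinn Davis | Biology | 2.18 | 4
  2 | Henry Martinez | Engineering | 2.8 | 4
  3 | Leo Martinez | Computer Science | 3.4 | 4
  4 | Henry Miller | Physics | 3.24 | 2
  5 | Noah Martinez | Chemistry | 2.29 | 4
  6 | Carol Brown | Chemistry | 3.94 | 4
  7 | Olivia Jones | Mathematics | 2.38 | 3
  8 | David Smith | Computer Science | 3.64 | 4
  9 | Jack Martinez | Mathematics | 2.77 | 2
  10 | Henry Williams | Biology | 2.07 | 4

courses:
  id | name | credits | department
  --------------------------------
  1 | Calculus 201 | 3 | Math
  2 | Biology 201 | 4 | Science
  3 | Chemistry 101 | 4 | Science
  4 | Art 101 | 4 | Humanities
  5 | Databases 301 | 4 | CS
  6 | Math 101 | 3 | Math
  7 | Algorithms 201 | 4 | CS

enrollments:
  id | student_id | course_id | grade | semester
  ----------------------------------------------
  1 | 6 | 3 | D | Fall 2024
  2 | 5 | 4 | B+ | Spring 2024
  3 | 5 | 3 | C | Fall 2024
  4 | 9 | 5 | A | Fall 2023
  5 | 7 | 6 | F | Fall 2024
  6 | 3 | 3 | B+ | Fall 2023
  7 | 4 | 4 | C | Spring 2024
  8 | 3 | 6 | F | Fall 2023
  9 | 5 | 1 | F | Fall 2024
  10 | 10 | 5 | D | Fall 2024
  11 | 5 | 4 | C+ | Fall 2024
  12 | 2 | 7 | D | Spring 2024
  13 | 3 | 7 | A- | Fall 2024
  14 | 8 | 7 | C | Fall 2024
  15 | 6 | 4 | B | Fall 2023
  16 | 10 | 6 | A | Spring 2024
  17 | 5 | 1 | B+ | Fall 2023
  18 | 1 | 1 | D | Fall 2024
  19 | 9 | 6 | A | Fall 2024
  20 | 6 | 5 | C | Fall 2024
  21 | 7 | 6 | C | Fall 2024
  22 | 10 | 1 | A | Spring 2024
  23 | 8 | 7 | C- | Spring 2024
SELECT id, student_id FROM enrollments WHERE student_id IN (SELECT id FROM students WHERE year >= 1)

Execution result:
id | student_id
1 | 6
2 | 5
3 | 5
4 | 9
5 | 7
6 | 3
7 | 4
8 | 3
9 | 5
10 | 10
11 | 5
12 | 2
13 | 3
14 | 8
15 | 6
16 | 10
17 | 5
18 | 1
19 | 9
20 | 6
21 | 7
22 | 10
23 | 8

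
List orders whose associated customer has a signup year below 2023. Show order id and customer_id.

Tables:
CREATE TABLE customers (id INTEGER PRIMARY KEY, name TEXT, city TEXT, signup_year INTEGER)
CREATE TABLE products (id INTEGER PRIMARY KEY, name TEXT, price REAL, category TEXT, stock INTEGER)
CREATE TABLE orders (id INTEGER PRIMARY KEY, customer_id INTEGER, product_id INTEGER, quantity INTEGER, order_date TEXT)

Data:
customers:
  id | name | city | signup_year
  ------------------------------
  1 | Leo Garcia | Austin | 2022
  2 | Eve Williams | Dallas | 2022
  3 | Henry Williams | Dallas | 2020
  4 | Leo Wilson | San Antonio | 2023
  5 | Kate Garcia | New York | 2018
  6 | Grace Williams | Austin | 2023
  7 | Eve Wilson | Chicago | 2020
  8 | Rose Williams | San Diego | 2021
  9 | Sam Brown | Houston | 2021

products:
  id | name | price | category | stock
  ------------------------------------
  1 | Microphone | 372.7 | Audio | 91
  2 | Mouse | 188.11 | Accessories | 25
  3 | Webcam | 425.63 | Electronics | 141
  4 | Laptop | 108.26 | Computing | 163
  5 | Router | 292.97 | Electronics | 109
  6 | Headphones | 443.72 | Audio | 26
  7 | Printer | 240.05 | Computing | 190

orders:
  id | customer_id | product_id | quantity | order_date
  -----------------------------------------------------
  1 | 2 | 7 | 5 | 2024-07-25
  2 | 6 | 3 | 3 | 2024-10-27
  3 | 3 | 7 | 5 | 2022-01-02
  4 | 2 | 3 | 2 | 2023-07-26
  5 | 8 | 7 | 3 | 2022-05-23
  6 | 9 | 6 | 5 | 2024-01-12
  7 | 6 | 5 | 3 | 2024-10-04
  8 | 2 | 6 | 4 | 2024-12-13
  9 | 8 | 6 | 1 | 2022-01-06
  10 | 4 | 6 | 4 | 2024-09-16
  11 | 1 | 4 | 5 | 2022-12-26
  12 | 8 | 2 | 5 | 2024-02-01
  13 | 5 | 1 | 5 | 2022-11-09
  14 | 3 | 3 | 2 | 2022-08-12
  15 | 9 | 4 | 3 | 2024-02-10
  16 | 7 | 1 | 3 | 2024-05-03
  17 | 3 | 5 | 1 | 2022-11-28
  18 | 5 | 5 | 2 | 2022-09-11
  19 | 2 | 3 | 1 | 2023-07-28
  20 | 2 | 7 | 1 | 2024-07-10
SELECT id, customer_id FROM orders WHERE customer_id IN (SELECT id FROM customers WHERE signup_year < 2023)

Execution result:
id | customer_id
1 | 2
3 | 3
4 | 2
5 | 8
6 | 9
8 | 2
9 | 8
11 | 1
12 | 8
13 | 5
14 | 3
15 | 9
16 | 7
17 | 3
18 | 5
19 | 2
20 | 2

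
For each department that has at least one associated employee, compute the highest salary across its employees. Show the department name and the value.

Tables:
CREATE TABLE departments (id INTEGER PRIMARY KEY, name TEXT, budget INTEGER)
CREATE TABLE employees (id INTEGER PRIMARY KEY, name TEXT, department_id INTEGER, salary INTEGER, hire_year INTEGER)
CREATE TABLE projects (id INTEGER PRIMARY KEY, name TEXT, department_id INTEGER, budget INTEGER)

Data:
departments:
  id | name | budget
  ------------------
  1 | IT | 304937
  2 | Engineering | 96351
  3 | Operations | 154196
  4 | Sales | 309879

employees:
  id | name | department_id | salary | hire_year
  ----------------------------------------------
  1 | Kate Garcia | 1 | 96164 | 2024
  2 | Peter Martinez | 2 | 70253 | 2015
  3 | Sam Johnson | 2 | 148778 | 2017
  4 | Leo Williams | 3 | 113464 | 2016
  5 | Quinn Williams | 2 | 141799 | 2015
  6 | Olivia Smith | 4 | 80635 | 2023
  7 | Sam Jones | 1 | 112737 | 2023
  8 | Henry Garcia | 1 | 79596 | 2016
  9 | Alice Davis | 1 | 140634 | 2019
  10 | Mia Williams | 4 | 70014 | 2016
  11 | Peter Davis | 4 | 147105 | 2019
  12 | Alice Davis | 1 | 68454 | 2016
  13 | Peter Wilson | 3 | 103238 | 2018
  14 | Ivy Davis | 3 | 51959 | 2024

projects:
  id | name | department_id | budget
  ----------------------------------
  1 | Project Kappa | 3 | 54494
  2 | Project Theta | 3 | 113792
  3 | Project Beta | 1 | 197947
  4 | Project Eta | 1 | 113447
SELECT p.name, MAX(c.salary) AS max_salary FROM employees c JOIN departments p ON c.department_id = p.id GROUP BY p.id, p.name

Execution result:
name | max_salary
IT | 140634
Engineering | 148778
Operations | 113464
Sales | 147105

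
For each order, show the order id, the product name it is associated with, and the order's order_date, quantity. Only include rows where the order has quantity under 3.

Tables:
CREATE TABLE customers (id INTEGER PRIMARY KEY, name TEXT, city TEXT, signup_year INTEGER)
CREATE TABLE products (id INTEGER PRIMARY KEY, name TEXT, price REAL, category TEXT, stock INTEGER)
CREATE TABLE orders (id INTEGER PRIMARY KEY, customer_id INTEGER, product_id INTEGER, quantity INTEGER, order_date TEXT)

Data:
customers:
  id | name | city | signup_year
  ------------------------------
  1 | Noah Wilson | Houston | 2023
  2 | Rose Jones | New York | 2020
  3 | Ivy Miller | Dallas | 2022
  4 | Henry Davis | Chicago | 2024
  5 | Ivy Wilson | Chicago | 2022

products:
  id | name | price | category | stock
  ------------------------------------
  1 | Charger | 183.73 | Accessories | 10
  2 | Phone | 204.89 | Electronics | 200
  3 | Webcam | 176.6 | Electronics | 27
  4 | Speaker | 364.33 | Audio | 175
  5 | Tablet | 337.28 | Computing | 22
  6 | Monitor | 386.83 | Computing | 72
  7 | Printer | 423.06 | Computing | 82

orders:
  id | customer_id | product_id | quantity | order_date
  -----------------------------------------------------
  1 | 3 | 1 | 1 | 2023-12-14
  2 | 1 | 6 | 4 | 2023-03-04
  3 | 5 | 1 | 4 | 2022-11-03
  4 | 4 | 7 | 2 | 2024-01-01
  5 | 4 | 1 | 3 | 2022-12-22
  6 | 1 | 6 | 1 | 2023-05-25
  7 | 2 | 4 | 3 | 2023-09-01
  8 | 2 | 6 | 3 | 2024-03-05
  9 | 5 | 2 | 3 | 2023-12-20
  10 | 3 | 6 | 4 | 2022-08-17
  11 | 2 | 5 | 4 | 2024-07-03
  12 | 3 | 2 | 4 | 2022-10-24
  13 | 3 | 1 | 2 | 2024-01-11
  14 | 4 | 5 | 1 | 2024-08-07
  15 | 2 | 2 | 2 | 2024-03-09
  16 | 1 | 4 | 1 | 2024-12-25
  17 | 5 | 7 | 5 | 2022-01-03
SELECT c.id, p.name AS product, c.order_date, c.quantity FROM orders c JOIN products p ON c.product_id = p.id WHERE c.quantity < 3

Execution result:
id | product | order_date | quantity
1 | Charger | 2023-12-14 | 1
4 | Printer | 2024-01-01 | 2
6 | Monitor | 2023-05-25 | 1
13 | Charger | 2024-01-11 | 2
14 | Tablet | 2024-08-07 | 1
15 | Phone | 2024-03-09 | 2
16 | Speaker | 2024-12-25 | 1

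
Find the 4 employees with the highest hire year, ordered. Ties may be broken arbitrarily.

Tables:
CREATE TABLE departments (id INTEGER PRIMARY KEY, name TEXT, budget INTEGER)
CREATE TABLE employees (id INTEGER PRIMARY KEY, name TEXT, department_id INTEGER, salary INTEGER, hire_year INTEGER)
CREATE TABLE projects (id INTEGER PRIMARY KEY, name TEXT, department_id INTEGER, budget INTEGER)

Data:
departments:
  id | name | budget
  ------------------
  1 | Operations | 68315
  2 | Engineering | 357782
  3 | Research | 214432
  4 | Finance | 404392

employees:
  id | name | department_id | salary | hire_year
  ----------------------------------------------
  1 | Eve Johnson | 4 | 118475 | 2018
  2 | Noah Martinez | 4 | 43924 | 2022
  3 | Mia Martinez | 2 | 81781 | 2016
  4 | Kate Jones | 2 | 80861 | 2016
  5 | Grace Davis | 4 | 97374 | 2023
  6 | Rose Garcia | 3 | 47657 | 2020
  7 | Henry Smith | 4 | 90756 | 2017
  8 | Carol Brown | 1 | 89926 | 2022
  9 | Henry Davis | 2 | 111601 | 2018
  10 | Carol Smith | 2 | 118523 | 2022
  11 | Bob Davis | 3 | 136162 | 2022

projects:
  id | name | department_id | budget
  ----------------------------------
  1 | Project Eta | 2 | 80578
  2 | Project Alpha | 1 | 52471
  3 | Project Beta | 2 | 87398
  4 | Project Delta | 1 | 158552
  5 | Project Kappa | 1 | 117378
SELECT name, hire_year FROM employees ORDER BY hire_year DESC LIMIT 4

Execution result:
name | hire_year
Grace Davis | 2023
Noah Martinez | 2022
Carol Brown | 2022
Carol Smith | 2022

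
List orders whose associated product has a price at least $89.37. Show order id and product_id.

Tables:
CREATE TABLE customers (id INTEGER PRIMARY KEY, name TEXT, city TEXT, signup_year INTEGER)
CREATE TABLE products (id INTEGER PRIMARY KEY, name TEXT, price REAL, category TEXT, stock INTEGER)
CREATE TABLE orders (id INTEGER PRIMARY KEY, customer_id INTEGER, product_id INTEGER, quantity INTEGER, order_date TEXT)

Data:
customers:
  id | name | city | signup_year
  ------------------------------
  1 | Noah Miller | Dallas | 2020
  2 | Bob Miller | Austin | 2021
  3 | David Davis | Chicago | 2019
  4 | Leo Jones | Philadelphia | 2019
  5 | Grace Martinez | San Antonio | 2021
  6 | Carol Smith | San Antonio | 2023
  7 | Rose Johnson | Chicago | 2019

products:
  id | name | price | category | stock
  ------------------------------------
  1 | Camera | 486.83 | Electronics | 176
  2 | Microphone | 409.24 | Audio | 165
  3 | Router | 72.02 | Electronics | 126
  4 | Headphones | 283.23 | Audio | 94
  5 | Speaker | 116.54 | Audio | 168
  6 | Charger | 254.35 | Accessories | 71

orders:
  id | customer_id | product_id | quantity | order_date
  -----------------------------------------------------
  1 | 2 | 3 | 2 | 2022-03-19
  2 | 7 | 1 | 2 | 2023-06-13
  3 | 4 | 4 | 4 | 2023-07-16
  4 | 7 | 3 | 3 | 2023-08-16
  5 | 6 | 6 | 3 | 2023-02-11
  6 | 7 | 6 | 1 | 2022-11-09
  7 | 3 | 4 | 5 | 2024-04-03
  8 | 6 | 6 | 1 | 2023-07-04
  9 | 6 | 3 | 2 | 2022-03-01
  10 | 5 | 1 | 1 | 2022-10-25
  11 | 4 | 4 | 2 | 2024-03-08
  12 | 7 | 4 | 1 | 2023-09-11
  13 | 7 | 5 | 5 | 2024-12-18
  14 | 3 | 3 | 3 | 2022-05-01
SELECT id, product_id FROM orders WHERE product_id IN (SELECT id FROM products WHERE price >= 89.37)

Execution result:
id | product_id
2 | 1
3 | 4
5 | 6
6 | 6
7 | 4
8 | 6
10 | 1
11 | 4
12 | 4
13 | 5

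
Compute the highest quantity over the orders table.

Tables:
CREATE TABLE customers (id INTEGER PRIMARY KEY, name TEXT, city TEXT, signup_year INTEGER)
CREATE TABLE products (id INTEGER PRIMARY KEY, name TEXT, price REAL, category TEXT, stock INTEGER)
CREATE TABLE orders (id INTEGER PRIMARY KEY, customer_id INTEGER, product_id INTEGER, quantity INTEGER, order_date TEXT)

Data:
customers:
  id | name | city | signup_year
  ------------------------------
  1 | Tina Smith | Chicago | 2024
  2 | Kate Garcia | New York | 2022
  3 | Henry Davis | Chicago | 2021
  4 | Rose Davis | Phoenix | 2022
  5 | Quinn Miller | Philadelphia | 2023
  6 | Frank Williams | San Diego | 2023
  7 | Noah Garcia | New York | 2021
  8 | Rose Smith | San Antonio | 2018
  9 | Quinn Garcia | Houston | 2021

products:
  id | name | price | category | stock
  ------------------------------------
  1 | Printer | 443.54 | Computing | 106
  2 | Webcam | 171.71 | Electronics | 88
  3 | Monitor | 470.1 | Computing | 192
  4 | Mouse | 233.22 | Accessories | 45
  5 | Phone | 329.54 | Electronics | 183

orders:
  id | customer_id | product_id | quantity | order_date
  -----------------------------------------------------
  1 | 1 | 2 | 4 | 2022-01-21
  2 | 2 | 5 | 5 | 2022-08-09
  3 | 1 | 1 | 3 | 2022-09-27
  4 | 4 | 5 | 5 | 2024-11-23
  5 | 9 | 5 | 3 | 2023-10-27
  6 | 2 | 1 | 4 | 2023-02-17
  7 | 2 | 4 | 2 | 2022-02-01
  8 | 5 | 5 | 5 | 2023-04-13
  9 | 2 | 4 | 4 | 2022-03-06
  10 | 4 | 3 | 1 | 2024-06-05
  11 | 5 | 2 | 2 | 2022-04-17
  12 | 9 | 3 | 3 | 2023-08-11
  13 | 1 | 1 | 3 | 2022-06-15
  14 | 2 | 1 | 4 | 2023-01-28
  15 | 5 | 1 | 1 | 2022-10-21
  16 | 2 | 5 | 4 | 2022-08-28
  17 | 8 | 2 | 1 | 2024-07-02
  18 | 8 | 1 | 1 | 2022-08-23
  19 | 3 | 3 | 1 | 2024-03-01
SELECT MAX(quantity) FROM orders

Execution result:
5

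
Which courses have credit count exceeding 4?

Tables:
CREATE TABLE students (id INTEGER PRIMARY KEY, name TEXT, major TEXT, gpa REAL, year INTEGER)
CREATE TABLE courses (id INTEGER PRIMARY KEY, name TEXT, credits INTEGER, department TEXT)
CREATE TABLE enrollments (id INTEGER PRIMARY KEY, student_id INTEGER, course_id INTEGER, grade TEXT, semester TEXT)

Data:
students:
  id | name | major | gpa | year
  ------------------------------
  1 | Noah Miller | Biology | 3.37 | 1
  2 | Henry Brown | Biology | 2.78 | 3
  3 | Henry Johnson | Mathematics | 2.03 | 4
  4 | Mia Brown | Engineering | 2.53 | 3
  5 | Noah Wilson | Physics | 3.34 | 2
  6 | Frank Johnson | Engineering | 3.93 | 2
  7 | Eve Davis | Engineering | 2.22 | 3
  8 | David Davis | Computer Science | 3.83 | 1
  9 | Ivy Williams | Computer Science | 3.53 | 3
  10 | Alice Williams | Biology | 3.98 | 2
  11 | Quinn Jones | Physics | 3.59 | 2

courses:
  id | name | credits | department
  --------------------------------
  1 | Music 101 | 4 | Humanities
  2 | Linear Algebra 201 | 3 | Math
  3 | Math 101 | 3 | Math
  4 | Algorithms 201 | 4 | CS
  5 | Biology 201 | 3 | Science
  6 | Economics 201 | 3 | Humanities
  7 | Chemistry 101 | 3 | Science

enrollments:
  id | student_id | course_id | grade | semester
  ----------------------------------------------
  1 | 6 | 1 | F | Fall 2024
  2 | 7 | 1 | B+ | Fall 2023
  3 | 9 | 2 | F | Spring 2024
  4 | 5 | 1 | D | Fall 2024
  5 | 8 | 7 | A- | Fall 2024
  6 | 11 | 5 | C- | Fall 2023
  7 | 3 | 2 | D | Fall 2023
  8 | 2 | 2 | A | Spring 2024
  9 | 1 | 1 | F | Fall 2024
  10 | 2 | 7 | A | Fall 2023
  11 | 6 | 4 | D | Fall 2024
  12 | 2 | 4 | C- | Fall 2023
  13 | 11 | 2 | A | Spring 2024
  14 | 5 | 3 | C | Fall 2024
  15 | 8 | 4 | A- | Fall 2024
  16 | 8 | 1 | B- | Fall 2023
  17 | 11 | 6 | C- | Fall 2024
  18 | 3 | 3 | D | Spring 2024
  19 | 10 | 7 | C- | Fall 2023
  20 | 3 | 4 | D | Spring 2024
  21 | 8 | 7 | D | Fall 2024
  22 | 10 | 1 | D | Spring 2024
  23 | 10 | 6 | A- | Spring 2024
SELECT name, credits FROM courses WHERE credits > 4

Execution result:
(no rows)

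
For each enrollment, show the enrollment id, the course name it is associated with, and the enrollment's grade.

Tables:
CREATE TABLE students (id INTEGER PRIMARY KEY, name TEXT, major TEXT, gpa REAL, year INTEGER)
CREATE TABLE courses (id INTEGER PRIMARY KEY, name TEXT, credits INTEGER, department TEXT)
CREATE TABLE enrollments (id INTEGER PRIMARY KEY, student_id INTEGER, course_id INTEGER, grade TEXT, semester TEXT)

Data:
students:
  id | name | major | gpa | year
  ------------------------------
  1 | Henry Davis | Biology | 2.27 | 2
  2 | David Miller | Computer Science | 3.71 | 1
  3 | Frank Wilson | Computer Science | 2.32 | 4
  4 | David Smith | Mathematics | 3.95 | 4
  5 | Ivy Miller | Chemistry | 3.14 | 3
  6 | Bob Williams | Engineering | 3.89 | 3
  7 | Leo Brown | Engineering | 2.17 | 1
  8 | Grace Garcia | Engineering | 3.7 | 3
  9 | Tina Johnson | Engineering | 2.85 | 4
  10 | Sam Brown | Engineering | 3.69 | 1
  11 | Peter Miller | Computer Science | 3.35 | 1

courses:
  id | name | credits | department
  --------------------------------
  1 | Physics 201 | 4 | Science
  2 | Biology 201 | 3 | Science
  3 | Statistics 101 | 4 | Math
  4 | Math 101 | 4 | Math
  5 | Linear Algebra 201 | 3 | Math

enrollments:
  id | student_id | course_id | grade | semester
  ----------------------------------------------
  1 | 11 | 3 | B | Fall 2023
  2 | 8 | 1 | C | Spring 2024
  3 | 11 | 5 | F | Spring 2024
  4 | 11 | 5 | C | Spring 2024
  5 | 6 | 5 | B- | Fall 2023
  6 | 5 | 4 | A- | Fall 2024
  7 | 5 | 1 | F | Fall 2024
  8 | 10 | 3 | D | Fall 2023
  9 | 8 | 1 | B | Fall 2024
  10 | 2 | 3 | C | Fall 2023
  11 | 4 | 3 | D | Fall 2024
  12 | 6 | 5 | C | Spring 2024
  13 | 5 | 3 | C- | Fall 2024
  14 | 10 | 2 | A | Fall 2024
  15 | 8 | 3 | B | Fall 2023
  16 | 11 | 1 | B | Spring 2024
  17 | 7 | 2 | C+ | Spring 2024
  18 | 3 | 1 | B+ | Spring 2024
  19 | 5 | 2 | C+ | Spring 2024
SELECT c.id, p.name AS course, c.grade FROM enrollments c JOIN courses p ON c.course_id = p.id

Execution result:
id | course | grade
1 | Statistics 101 | B
2 | Physics 201 | C
3 | Linear Algebra 201 | F
4 | Linear Algebra 201 | C
5 | Linear Algebra 201 | B-
6 | Math 101 | A-
7 | Physics 201 | F
8 | Statistics 101 | D
9 | Physics 201 | B
10 | Statistics 101 | C
11 | Statistics 101 | D
12 | Linear Algebra 201 | C
13 | Statistics 101 | C-
14 | Biology 201 | A
15 | Statistics 101 | B
16 | Physics 201 | B
17 | Biology 201 | C+
18 | Physics 201 | B+
19 | Biology 201 | C+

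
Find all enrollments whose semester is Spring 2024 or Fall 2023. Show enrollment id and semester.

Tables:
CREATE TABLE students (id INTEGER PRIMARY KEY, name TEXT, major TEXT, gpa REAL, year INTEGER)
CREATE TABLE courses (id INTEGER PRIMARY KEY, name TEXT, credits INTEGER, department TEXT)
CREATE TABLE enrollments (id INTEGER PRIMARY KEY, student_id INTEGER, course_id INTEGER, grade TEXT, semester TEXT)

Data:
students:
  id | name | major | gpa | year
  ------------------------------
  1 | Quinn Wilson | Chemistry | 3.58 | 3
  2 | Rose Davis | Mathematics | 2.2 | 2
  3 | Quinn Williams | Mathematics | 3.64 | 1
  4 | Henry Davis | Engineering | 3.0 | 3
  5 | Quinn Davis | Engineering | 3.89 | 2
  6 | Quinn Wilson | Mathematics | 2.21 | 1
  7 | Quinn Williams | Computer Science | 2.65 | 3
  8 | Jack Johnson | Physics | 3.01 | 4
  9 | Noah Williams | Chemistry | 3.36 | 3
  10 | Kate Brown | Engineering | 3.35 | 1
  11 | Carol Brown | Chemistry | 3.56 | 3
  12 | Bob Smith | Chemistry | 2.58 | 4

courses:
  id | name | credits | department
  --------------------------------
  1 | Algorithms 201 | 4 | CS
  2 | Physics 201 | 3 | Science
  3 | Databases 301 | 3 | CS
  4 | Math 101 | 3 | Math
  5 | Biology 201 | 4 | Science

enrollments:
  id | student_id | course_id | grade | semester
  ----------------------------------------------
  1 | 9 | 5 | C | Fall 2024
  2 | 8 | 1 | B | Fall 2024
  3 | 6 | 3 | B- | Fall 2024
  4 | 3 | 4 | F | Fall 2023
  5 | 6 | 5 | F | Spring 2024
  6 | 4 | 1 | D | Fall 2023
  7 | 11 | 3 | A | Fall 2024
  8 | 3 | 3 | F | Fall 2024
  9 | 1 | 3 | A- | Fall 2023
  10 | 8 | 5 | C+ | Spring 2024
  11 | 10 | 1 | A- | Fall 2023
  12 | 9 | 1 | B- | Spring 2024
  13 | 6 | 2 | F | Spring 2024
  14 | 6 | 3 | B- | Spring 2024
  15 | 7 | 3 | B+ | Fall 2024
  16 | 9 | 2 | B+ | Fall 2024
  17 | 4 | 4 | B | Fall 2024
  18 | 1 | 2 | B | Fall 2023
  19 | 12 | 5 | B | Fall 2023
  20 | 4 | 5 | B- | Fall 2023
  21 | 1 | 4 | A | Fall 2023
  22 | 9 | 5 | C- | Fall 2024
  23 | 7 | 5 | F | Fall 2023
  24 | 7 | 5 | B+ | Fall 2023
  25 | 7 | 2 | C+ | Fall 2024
SELECT id, semester FROM enrollments WHERE semester IN ('Spring 2024', 'Fall 2023')

Execution result:
id | semester
4 | Fall 2023
5 | Spring 2024
6 | Fall 2023
9 | Fall 2023
10 | Spring 2024
11 | Fall 2023
12 | Spring 2024
13 | Spring 2024
14 | Spring 2024
18 | Fall 2023
19 | Fall 2023
20 | Fall 2023
21 | Fall 2023
23 | Fall 2023
24 | Fall 2023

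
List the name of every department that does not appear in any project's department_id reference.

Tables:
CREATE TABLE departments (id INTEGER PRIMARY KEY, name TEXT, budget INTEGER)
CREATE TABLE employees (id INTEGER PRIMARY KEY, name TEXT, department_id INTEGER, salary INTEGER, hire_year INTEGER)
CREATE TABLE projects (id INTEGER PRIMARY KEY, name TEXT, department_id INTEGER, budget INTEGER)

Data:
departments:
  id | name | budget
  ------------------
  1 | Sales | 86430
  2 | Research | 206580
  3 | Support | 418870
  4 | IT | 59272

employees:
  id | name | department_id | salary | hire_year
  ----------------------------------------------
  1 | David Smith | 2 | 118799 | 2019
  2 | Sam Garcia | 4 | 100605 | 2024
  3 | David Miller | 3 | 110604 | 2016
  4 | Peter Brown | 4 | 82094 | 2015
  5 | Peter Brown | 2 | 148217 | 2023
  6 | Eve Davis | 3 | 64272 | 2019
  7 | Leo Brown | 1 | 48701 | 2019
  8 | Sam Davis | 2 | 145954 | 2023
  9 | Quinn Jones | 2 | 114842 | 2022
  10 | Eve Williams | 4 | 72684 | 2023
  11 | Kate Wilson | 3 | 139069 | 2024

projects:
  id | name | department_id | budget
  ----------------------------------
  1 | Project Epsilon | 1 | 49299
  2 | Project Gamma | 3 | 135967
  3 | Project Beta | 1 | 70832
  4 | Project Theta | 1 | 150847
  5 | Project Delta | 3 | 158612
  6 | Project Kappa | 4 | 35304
SELECT p.name FROM departments p LEFT JOIN projects c ON c.department_id = p.id WHERE c.id IS NULL

Execution result:
Research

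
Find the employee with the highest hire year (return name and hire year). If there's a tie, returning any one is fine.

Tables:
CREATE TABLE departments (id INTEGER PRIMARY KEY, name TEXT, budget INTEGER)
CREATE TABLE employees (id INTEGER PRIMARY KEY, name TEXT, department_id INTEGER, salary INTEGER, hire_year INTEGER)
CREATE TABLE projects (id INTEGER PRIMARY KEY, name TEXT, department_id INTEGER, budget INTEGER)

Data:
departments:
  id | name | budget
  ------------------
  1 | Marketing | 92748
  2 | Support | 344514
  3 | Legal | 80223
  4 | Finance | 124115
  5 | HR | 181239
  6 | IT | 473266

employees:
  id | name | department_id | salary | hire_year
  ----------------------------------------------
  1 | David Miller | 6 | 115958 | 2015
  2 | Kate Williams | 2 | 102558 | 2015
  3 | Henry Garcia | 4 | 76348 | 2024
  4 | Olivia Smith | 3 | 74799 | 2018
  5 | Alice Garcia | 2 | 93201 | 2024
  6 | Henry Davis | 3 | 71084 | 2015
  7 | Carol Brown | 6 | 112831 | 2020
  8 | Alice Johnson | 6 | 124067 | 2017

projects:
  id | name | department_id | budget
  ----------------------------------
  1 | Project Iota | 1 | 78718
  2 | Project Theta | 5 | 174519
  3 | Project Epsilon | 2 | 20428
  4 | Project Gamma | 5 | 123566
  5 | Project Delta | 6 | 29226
SELECT name, hire_year FROM employees ORDER BY hire_year DESC LIMIT 1

Execution result:
name | hire_year
Henry Garcia | 2024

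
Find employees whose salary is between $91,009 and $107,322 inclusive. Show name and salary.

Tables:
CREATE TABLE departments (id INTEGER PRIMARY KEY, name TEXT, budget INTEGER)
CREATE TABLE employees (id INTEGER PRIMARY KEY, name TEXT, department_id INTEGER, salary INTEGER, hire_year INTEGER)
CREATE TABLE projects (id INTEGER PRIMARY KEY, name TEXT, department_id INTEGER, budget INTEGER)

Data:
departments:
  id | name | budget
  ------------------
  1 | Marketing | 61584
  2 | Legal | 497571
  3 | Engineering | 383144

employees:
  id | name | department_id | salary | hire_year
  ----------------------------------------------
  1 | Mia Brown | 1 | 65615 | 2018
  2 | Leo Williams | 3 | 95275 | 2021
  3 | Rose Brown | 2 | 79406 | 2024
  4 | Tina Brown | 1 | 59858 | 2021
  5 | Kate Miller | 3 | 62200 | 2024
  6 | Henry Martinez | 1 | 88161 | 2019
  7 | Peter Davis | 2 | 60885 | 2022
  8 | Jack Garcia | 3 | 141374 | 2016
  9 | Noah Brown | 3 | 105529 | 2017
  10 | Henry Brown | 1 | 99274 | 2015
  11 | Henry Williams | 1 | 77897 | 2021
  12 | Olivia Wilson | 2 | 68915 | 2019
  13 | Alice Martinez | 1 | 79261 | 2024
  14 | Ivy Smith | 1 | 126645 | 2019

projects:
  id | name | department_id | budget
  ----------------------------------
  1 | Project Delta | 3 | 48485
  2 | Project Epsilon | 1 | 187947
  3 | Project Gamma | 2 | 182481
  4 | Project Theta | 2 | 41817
SELECT name, salary FROM employees WHERE salary BETWEEN 91009 AND 107322

Execution result:
name | salary
Leo Williams | 95275
Noah Brown | 105529
Henry Brown | 99274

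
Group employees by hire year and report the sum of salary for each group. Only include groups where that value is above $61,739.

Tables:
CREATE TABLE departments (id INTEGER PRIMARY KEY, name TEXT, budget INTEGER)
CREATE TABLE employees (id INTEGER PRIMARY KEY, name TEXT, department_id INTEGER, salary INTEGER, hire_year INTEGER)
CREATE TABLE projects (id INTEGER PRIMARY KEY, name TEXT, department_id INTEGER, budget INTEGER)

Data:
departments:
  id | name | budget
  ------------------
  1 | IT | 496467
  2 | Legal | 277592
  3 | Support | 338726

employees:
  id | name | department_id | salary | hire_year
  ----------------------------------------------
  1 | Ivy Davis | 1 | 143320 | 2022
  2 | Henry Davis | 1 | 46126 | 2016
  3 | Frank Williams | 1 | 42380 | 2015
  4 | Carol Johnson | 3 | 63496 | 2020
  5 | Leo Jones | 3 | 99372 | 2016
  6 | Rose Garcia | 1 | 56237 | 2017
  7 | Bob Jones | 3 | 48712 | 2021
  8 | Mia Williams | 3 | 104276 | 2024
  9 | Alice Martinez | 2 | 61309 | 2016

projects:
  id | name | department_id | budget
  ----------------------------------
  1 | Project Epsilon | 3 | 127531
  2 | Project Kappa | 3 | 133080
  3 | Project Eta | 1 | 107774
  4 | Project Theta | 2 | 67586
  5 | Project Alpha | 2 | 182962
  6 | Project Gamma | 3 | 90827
SELECT hire_year, SUM(salary) AS sum_salary FROM employees GROUP BY hire_year HAVING SUM(salary) > 61739

Execution result:
hire_year | sum_salary
2016 | 206807
2020 | 63496
2022 | 143320
2024 | 104276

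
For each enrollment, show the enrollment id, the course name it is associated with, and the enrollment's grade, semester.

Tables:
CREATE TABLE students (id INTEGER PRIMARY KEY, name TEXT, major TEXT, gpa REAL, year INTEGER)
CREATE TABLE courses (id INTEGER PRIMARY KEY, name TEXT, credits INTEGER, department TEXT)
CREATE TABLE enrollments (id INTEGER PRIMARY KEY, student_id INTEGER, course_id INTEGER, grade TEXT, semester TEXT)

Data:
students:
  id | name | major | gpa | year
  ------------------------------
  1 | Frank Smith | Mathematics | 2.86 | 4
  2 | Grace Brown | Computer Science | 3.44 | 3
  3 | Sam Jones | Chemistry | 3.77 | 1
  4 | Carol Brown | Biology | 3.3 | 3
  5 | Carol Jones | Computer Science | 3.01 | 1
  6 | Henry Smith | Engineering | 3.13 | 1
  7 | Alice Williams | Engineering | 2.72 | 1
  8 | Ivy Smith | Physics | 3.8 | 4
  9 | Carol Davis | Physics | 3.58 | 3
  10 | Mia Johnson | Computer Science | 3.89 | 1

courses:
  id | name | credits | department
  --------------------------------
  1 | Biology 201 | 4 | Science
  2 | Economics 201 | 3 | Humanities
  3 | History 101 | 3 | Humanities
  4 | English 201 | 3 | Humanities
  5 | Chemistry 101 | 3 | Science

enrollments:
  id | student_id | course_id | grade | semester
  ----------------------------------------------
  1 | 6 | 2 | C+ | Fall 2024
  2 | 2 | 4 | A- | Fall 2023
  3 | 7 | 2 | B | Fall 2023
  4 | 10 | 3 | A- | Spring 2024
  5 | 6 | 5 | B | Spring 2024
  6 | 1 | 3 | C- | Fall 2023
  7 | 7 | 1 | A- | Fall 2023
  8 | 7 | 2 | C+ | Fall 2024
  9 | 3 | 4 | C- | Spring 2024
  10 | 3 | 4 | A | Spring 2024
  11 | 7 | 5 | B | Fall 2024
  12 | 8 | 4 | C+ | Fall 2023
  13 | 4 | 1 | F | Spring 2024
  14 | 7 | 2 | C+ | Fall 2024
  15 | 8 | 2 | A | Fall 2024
SELECT c.id, p.name AS course, c.grade, c.semester FROM enrollments c JOIN courses p ON c.course_id = p.id

Execution result:
id | course | grade | semester
1 | Economics 201 | C+ | Fall 2024
2 | English 201 | A- | Fall 2023
3 | Economics 201 | B | Fall 2023
4 | History 101 | A- | Spring 2024
5 | Chemistry 101 | B | Spring 2024
6 | History 101 | C- | Fall 2023
7 | Biology 201 | A- | Fall 2023
8 | Economics 201 | C+ | Fall 2024
9 | English 201 | C- | Spring 2024
10 | English 201 | A | Spring 2024
11 | Chemistry 101 | B | Fall 2024
12 | English 201 | C+ | Fall 2023
13 | Biology 201 | F | Spring 2024
14 | Economics 201 | C+ | Fall 2024
15 | Economics 201 | A | Fall 2024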